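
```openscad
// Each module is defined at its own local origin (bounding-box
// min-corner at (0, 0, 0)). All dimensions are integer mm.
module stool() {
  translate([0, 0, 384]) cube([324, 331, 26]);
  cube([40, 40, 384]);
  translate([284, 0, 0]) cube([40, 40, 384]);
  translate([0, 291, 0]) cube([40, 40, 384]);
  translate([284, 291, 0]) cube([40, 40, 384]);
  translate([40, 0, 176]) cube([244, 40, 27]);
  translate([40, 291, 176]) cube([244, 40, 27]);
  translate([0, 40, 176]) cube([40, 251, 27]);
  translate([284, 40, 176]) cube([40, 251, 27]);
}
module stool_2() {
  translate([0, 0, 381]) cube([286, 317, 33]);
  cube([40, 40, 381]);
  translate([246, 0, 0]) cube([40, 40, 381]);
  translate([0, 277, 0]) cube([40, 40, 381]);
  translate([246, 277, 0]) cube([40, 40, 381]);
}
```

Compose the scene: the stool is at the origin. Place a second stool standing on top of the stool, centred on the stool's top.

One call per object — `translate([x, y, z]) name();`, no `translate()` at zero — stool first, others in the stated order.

stool();
translate([19, 7, 410]) stool_2();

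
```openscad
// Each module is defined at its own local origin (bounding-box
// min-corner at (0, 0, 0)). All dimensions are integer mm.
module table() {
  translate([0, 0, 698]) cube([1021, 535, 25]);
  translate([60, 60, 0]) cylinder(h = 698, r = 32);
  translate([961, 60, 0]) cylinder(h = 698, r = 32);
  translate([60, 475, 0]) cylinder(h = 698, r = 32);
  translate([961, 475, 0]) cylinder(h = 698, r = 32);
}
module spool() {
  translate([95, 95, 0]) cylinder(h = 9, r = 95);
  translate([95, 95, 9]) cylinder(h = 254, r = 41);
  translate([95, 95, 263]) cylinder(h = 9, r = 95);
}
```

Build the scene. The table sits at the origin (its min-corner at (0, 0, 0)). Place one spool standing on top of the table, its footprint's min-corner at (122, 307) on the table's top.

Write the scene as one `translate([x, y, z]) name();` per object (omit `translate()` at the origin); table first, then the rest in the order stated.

table();
translate([122, 307, 723]) spool();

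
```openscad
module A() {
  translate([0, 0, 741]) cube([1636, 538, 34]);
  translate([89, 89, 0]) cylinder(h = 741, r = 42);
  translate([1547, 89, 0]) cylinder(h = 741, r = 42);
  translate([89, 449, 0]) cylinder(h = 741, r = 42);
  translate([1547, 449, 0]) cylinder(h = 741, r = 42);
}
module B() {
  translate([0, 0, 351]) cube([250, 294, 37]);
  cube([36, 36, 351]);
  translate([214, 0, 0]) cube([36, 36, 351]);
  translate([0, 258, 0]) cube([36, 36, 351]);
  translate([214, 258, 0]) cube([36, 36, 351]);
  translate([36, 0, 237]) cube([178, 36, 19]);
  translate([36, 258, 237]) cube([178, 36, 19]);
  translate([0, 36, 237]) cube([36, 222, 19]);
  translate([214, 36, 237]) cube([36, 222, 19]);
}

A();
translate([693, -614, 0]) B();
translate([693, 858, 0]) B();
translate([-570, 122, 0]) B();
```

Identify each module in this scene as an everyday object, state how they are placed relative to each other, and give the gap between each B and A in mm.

Each stool's nearest face is 320 mm from the table's bounding box.

A is a table. B is a stool. Three stools sit around the table at the −y, +y, −x sides. The gap between each stool and the table is 320 mm.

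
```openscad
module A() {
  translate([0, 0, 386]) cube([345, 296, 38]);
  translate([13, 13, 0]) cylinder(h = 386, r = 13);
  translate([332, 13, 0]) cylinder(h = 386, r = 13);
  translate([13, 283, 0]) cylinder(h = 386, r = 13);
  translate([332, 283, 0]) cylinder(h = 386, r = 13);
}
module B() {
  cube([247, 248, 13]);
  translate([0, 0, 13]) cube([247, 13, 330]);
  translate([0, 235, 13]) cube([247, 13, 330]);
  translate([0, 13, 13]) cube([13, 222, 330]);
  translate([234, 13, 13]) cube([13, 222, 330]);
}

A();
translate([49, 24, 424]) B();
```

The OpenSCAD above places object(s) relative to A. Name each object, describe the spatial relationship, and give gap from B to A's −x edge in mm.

A is a stool. B is an open box. The open box is on top of the stool, centred. The gap from the open box to the stool's −x edge is 49 mm.

The open box's min-x is at 49; the stool's min-x is 0; gap = 49 mm.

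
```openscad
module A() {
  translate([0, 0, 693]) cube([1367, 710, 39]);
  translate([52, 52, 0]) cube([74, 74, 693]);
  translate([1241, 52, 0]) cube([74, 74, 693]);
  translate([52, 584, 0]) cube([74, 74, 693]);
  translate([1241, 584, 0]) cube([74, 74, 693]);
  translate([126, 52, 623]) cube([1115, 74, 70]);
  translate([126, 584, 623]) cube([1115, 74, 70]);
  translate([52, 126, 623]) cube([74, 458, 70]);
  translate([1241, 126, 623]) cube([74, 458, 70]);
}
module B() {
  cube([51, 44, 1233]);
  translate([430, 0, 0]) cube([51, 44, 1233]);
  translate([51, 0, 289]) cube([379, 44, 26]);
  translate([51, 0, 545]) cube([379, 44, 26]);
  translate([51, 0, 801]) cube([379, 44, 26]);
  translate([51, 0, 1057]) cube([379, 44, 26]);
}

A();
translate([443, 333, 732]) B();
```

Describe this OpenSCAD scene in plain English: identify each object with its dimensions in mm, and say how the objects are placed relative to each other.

A is a table: top 1367 mm (x) × 710 mm (y), 39 mm thick, upper face at z = 732 mm, on four 74×74 mm square legs, each inset 52 mm from the nearest pair of top edges, running from z = 0 to the bottom of the top. Four apron rails, 74 mm thick and 70 mm tall, run between adjacent legs with their top edges flush with the underside of the top and their outer faces flush with the legs' outer faces.

B is a wooden ladder with two side rails of 51×44 mm section and 1233 mm height, set 481 mm apart overall. Between them run 4 rectangular rungs (44 mm deep, 26 mm thick), front faces flush with the rails' −y face. The bottom of the first rung is 289 mm above the floor and each subsequent rung is 256 mm higher than the one below.

The ladder is on top of the table, centred.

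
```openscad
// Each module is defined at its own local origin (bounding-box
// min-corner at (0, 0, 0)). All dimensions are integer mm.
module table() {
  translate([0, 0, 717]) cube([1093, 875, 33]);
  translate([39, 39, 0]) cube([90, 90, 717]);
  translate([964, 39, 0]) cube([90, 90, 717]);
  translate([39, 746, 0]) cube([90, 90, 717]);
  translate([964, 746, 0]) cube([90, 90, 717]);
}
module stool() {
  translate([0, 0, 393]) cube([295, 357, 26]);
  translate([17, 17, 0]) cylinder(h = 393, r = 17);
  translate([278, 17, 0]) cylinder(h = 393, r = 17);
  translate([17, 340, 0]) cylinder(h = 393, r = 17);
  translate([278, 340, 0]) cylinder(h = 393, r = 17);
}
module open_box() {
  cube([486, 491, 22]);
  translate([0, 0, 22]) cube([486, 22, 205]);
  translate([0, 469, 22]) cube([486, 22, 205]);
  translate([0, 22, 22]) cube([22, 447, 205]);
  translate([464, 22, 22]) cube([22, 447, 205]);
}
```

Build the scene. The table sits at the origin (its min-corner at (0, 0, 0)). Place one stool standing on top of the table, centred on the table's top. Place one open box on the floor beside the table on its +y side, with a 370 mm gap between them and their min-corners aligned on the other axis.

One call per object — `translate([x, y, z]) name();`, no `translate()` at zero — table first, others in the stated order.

table();
translate([399, 259, 750]) stool();
translate([0, 1245, 0]) open_box();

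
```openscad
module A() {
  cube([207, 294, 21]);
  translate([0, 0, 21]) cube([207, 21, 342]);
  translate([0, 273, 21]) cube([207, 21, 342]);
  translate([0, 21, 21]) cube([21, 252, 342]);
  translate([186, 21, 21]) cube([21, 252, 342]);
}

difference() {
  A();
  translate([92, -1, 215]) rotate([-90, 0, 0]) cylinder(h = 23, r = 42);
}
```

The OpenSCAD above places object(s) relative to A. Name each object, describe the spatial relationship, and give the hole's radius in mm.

The subtracted cylinder has r = 42 mm.

A is an open box. The open box has a circular hole through its front wall. The hole's radius is 42 mm.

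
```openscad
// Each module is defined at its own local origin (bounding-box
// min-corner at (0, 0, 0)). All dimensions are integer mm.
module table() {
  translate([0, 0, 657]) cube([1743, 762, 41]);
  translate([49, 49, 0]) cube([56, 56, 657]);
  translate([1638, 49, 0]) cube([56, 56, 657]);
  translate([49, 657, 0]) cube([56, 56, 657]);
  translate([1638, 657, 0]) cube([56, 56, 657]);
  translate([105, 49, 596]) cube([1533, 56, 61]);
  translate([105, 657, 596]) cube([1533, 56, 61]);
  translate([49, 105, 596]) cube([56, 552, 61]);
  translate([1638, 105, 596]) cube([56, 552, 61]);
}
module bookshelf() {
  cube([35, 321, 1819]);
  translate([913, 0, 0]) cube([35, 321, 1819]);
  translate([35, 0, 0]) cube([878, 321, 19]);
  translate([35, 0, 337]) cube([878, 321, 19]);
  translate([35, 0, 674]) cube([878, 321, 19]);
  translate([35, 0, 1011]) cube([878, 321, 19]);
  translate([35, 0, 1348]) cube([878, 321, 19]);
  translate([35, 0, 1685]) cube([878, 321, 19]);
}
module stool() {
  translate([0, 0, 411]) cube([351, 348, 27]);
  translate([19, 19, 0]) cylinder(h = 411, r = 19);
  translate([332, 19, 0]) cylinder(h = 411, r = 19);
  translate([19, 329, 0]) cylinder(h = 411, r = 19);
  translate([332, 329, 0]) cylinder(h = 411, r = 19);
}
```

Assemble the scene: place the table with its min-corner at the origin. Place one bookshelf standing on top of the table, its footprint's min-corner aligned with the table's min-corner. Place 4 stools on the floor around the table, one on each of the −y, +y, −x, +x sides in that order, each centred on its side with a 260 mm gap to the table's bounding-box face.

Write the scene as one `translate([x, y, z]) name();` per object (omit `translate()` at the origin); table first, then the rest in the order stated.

table();
translate([0, 0, 698]) bookshelf();
translate([696, -608, 0]) stool();
translate([696, 1022, 0]) stool();
translate([-611, 207, 0]) stool();
translate([2003, 207, 0]) stool();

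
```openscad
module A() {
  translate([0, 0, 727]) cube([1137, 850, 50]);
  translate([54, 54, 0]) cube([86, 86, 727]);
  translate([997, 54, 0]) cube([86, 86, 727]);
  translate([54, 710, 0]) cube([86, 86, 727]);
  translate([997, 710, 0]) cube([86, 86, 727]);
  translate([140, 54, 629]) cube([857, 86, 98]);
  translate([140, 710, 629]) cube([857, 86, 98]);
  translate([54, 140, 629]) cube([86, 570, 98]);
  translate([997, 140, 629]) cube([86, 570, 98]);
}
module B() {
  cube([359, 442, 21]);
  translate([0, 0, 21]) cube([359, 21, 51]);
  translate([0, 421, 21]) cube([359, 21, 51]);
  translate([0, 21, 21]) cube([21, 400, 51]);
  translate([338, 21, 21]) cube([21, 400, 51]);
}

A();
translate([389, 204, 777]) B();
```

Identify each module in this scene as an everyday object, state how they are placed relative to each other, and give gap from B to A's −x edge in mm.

The open box's min-x is at 389; the table's min-x is 0; gap = 389 mm.

A is a table. B is an open box. The open box is on top of the table, centred. The gap from the open box to the table's −x edge is 389 mm.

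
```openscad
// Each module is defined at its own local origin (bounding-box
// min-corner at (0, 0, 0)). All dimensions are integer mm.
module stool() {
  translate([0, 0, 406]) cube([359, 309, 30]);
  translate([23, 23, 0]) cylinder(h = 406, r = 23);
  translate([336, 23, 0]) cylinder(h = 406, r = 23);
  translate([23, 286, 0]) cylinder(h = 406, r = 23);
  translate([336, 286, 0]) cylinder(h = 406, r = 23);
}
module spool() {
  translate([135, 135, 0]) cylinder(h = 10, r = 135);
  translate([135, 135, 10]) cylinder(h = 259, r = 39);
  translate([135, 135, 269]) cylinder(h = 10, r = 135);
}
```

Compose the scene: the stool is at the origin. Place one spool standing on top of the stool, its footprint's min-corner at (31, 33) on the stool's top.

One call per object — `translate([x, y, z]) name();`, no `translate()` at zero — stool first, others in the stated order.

stool();
translate([31, 33, 436]) spool();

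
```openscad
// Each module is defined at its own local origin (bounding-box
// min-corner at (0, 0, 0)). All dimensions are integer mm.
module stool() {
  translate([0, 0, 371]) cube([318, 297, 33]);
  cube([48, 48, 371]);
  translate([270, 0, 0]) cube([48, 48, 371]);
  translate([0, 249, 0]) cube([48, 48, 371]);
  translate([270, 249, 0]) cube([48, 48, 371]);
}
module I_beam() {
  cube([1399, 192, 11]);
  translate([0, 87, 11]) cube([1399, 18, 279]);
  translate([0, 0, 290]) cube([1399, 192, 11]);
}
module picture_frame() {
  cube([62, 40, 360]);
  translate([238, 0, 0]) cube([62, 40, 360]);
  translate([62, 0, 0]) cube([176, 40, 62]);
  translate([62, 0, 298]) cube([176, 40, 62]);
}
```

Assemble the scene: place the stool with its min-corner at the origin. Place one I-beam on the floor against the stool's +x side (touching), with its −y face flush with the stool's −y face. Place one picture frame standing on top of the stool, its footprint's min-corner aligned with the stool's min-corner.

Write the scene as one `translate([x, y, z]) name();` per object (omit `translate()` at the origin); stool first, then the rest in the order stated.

stool();
translate([318, 0, 0]) I_beam();
translate([0, 0, 404]) picture_frame();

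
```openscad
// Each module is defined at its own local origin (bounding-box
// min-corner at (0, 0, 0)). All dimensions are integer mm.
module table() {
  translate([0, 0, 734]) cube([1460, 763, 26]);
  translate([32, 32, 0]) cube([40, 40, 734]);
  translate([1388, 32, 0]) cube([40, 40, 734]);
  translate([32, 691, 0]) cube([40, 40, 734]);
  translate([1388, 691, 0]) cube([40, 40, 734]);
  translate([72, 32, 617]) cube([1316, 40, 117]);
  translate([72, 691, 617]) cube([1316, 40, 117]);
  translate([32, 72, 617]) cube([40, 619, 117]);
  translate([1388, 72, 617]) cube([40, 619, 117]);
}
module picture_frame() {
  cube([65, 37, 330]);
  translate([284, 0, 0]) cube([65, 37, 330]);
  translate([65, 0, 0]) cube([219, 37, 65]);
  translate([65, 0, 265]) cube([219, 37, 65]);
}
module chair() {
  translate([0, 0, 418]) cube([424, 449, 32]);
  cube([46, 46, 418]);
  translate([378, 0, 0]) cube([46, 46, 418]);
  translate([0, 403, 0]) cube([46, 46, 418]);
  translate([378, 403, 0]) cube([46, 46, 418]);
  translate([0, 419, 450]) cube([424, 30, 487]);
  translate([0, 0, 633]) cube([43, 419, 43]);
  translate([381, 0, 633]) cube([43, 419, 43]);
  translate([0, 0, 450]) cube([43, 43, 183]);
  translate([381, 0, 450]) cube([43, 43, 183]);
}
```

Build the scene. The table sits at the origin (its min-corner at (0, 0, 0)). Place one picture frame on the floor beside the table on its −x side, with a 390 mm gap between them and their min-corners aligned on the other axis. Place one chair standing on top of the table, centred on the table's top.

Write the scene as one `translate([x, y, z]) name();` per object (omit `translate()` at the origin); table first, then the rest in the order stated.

table();
translate([-739, 0, 0]) picture_frame();
translate([518, 157, 760]) chair();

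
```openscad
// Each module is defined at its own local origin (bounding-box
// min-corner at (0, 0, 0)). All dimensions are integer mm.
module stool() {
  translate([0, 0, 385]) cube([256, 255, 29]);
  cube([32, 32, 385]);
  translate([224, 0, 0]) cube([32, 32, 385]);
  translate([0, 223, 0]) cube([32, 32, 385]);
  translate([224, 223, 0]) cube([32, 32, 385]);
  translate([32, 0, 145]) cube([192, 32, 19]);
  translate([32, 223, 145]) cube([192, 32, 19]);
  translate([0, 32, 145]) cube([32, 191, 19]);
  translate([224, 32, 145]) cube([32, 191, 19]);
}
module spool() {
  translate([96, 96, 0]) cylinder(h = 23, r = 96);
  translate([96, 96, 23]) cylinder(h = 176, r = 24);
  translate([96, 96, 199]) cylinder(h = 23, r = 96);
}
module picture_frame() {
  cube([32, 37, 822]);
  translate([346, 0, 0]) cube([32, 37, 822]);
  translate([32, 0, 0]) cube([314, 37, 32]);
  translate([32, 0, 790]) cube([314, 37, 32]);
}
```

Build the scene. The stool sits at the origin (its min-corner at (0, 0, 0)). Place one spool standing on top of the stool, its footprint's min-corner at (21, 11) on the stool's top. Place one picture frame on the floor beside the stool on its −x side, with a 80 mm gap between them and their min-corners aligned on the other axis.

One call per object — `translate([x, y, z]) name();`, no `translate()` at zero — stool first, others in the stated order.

stool();
translate([21, 11, 414]) spool();
translate([-458, 0, 0]) picture_frame();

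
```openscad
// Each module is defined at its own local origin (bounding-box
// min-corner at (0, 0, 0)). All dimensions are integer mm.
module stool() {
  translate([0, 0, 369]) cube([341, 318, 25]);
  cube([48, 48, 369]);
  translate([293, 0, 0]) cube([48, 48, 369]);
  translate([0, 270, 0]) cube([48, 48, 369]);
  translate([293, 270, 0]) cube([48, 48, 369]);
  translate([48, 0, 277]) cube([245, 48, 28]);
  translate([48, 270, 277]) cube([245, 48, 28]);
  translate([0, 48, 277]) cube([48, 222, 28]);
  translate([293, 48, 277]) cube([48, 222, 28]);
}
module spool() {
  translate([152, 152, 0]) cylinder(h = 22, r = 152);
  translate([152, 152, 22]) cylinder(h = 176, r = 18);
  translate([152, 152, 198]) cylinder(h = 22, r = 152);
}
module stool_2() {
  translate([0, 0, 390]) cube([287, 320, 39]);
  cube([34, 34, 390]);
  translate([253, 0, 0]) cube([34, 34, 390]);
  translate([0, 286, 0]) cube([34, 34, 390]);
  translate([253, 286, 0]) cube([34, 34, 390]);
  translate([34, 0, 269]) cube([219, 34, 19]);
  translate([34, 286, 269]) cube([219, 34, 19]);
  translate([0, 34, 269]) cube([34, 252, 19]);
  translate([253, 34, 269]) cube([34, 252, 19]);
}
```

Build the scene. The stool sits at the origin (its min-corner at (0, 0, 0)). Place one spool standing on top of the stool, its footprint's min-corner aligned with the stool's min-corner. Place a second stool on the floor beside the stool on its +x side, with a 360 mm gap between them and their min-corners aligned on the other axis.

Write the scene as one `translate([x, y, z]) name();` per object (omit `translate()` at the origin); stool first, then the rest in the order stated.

stool();
translate([0, 0, 394]) spool();
translate([701, 0, 0]) stool_2();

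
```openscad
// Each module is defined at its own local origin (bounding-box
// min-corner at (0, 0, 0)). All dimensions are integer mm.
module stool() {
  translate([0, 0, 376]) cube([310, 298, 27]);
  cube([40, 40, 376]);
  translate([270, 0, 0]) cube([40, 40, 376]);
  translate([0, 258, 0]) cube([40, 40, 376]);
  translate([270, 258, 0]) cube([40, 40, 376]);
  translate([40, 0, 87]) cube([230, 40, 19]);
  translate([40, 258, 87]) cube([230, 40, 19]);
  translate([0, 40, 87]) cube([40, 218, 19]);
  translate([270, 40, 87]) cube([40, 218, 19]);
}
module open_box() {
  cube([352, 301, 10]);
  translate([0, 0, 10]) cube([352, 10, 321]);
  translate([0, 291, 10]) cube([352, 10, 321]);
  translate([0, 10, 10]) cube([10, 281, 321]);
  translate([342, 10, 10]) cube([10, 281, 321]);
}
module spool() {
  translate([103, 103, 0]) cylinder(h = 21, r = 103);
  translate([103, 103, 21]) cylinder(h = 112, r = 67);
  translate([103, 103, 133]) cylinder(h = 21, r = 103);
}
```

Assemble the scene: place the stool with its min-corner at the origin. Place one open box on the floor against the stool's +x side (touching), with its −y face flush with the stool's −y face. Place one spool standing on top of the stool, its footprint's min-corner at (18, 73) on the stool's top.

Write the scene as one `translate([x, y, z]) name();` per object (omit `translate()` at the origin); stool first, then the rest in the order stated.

stool();
translate([310, 0, 0]) open_box();
translate([18, 73, 403]) spool();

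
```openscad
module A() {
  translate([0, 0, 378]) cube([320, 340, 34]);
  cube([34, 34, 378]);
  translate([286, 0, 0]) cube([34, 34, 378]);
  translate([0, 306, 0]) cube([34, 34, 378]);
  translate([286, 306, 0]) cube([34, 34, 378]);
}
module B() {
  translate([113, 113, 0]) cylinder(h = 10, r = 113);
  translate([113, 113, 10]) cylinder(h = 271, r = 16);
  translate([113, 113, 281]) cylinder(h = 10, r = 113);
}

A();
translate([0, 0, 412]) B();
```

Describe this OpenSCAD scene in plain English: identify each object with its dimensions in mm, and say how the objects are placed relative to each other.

A is a simple wooden stool: a rectangular seat 320 mm (x) by 340 mm (y), 34 mm thick, top face at z = 412 mm, on four square legs, each 34×34 mm in cross-section. The legs rest on z = 0, each flush with a corner of the seat.

B is a spool: two coaxial disc flanges of radius 113 mm and thickness 10 mm, joined by a core cylinder of radius 16 mm and height 271 mm. The lower flange rests on z = 0 and the three cylinders share a vertical axis.

The spool is on top of the stool.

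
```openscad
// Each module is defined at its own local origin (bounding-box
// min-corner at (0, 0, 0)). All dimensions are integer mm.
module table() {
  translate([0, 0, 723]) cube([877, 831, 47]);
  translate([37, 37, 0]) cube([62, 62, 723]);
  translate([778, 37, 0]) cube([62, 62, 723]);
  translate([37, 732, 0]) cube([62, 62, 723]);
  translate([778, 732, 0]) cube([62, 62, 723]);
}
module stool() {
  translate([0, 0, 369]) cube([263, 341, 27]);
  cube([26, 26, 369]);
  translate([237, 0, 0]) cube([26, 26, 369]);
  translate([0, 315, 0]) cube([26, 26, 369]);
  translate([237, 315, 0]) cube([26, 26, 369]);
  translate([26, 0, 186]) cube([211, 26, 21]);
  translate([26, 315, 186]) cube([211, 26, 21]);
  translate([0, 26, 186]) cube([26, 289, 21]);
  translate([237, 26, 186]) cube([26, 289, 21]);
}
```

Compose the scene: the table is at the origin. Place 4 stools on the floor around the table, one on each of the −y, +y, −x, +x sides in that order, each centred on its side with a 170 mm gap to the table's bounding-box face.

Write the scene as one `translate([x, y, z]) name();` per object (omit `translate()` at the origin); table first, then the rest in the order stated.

table();
translate([307, -511, 0]) stool();
translate([307, 1001, 0]) stool();
translate([-433, 245, 0]) stool();
translate([1047, 245, 0]) stool();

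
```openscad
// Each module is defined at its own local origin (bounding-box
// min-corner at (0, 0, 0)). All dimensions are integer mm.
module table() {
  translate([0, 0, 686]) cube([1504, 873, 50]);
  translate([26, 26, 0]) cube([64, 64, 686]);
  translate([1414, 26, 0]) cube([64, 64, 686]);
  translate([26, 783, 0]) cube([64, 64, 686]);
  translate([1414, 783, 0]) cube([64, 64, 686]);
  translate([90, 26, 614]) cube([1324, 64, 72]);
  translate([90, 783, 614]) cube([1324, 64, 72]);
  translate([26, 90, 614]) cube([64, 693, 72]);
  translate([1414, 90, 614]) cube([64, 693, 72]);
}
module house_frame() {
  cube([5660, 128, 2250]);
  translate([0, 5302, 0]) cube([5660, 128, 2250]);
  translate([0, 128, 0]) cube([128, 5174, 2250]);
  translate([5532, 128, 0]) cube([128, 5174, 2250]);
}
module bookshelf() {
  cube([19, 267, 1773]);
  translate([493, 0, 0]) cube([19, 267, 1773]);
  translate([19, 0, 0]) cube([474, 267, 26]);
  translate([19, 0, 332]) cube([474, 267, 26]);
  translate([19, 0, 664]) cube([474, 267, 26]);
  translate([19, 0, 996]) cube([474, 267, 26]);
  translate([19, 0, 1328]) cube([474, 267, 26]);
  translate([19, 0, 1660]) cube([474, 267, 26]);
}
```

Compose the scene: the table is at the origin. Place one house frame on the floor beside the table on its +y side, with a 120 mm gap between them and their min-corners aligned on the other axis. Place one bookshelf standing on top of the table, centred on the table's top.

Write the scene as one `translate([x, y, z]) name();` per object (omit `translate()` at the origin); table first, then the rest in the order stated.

table();
translate([0, 993, 0]) house_frame();
translate([496, 303, 736]) bookshelf();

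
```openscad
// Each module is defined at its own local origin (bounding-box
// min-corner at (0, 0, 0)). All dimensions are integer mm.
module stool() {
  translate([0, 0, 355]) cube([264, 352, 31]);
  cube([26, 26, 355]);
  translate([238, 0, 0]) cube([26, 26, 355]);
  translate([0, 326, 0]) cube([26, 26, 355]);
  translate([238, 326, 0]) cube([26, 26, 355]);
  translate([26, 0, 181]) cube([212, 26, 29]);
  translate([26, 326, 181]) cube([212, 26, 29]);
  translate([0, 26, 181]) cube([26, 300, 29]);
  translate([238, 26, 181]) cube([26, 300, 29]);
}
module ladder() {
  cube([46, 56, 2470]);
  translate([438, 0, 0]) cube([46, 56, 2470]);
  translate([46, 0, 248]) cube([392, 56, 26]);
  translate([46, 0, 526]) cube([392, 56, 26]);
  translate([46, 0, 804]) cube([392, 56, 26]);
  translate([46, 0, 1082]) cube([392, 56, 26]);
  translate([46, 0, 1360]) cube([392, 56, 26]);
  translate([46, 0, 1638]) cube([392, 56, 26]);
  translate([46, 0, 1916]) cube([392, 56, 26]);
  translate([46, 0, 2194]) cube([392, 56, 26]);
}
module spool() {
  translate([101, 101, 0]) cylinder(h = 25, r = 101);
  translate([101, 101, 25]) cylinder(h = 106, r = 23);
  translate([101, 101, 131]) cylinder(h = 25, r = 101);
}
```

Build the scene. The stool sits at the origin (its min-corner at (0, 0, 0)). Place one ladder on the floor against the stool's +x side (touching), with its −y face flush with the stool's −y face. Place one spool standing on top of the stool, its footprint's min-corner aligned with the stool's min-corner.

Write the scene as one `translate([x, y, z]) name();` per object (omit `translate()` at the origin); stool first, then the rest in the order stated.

stool();
translate([264, 0, 0]) ladder();
translate([0, 0, 386]) spool();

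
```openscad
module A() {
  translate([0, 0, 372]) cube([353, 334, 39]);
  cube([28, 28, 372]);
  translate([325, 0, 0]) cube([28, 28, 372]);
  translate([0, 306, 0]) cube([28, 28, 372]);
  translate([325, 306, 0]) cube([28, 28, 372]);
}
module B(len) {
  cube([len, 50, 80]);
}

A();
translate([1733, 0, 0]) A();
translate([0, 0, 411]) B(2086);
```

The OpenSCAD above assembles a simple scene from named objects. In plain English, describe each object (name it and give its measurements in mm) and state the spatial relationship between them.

A is a four-legged stool. The seat is 353×334 mm, 39 mm thick, top at z = 411 mm. It stands on four square legs, each 28×28 mm in cross-section, from z = 0 to the seat underside, each flush with a corner of the seat.

B is a rectangular beam 2086 mm long (x), 50 mm deep (y), 80 mm thick (z).

The beam spans the tops of two stools placed 1380 mm apart, resting at z = 411 mm.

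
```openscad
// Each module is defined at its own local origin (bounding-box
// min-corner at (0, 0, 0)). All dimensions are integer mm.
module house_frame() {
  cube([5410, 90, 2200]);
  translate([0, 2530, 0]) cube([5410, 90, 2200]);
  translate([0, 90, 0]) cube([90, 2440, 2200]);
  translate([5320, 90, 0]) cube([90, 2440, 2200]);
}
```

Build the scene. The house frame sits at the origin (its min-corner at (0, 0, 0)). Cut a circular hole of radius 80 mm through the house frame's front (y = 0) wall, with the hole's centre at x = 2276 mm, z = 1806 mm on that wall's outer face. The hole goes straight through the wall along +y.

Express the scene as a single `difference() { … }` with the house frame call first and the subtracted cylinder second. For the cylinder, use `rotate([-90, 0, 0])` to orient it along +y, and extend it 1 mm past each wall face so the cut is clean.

difference() {
  house_frame();
  translate([2276, -1, 1806]) rotate([-90, 0, 0]) cylinder(h = 92, r = 80);
}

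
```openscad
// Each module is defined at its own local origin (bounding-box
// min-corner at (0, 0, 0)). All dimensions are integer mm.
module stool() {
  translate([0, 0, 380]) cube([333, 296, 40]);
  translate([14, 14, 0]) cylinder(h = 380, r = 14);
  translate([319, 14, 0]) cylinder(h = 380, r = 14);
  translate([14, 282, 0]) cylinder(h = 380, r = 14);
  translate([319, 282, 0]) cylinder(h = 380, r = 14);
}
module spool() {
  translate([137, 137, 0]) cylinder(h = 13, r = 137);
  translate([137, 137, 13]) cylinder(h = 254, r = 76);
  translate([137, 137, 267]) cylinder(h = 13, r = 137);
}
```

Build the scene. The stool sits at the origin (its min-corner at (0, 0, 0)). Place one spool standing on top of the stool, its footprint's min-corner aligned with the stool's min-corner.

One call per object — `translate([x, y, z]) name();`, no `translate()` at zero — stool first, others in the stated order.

stool();
translate([0, 0, 420]) spool();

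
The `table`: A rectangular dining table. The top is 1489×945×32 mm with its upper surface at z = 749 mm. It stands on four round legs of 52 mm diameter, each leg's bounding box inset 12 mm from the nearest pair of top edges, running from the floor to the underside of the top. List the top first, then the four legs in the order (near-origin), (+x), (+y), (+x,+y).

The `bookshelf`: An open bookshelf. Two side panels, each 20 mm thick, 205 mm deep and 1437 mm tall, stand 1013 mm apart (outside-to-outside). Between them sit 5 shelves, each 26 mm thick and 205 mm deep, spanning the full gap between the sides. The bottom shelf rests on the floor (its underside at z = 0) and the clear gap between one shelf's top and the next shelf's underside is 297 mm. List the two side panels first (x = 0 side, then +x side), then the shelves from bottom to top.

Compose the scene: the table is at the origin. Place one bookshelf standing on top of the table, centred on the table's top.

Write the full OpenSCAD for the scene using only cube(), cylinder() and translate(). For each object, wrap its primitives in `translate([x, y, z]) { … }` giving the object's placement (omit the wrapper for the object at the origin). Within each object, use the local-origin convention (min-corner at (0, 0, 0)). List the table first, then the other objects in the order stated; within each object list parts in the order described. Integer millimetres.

translate([0, 0, 717]) cube([1489, 945, 32]);
translate([38, 38, 0]) cylinder(h = 717, r = 26);
translate([1451, 38, 0]) cylinder(h = 717, r = 26);
translate([38, 907, 0]) cylinder(h = 717, r = 26);
translate([1451, 907, 0]) cylinder(h = 717, r = 26);
translate([238, 370, 749]) {
  cube([20, 205, 1437]);
  translate([993, 0, 0]) cube([20, 205, 1437]);
  translate([20, 0, 0]) cube([973, 205, 26]);
  translate([20, 0, 323]) cube([973, 205, 26]);
  translate([20, 0, 646]) cube([973, 205, 26]);
  translate([20, 0, 969]) cube([973, 205, 26]);
  translate([20, 0, 1292]) cube([973, 205, 26]);
}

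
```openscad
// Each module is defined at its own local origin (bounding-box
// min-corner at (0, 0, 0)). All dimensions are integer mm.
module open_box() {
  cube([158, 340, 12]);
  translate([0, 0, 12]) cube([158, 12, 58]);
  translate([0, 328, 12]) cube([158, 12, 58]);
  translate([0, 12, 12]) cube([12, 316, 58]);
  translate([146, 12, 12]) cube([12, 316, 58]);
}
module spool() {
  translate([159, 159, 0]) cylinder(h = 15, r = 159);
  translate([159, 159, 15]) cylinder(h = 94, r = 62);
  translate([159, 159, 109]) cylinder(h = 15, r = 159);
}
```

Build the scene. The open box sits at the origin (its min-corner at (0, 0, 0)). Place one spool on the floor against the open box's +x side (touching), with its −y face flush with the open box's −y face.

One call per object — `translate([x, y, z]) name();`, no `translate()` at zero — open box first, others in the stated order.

open_box();
translate([158, 0, 0]) spool();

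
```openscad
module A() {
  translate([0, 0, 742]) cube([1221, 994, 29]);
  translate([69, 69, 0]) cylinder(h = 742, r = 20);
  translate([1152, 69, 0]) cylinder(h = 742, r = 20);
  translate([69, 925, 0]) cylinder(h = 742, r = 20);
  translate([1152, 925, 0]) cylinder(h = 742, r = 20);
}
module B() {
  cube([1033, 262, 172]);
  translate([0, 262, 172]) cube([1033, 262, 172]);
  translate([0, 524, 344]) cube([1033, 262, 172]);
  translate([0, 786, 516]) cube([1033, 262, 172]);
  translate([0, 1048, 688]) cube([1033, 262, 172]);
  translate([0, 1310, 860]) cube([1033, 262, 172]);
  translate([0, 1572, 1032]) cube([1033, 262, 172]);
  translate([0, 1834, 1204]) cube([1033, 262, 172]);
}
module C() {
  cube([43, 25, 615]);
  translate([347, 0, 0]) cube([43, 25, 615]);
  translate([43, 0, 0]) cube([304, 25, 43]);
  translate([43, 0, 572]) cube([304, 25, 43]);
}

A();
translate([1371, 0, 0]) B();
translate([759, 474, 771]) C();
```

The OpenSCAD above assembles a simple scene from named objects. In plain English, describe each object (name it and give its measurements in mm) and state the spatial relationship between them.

A is a rectangular dining table. The top is 1221×994×29 mm with its upper surface at z = 771 mm. It stands on four round legs of 40 mm diameter, each leg's bounding box inset 49 mm from the nearest pair of top edges, running from the floor to the underside of the top.

B is a run of 8 identical solid stair steps. Each tread is 1033×262 mm and each step block is 172 mm high. Step 1 rests on the floor; step k is offset from step 1 by (k−1)×262 mm in y and (k−1)×172 mm in z.

C is a rectangular picture frame lying in the x–z plane (depth along y). The opening is 304 mm wide (x) by 529 mm tall (z), surrounded by a border 43 mm wide on all four sides. The frame is 25 mm deep and is made of two full-height vertical stiles with two horizontal rails fitted between them.

The staircase is on the floor beside the table on its +x side. The picture frame is on top of the table.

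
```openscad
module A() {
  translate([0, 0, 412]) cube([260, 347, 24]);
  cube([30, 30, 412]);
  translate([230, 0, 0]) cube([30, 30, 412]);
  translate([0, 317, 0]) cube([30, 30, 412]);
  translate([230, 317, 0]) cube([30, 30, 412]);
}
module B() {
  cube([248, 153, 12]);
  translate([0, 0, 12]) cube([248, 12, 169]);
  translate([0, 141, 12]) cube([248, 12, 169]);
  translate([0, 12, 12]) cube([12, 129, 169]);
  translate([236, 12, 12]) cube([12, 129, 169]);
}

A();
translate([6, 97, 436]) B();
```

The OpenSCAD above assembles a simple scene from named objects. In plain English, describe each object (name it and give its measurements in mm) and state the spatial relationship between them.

A is a simple wooden stool: a rectangular seat 260 mm (x) by 347 mm (y), 24 mm thick, top face at z = 436 mm, on four square legs, each 30×30 mm in cross-section. The legs rest on z = 0, each flush with a corner of the seat.

B is an open storage box with external size 248×153×181 mm and wall thickness 12 mm (the base is also 12 mm thick). The base covers the whole footprint; the four walls stand on the base, with the y-facing walls full-width and the x-facing walls fitting between their inner faces.

The open box is on top of the stool, centred.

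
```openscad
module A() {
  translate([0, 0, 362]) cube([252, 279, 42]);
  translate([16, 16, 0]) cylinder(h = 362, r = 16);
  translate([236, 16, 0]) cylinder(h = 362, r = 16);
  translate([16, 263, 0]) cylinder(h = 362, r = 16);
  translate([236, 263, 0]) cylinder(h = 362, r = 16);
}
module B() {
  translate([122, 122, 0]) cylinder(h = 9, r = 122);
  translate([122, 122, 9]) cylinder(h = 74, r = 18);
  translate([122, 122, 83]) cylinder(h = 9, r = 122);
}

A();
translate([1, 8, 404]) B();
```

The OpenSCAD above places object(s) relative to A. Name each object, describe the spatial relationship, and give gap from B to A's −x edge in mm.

A is a stool. B is a spool. The spool is on top of the stool. The gap from the spool to the stool's −x edge is 1 mm.

The spool's min-x is at 1; the stool's min-x is 0; gap = 1 mm.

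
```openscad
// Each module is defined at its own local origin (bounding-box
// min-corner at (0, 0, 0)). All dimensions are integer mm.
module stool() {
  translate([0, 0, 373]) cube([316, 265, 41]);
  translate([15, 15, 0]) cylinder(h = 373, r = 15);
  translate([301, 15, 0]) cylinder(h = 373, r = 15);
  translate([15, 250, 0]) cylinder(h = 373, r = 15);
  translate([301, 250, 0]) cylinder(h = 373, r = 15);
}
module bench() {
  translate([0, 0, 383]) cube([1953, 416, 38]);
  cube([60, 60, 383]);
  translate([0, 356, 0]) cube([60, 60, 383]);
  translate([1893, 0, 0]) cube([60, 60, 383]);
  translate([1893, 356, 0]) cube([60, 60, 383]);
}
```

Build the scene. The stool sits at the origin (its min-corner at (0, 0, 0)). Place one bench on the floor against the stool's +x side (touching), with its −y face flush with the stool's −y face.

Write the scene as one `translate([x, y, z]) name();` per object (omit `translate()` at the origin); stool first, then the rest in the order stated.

stool();
translate([316, 0, 0]) bench();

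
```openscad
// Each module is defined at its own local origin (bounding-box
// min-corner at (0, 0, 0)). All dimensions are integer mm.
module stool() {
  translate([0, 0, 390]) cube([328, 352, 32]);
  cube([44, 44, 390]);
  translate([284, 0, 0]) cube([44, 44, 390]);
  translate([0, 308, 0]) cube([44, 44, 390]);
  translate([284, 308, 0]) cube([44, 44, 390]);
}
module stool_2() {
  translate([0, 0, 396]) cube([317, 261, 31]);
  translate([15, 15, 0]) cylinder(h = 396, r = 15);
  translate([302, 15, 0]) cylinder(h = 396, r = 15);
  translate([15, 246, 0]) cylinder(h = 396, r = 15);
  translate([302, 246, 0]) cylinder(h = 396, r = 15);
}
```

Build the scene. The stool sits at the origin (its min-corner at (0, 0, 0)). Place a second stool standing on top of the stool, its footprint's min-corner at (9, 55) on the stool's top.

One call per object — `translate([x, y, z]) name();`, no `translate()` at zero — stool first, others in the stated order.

stool();
translate([9, 55, 422]) stool_2();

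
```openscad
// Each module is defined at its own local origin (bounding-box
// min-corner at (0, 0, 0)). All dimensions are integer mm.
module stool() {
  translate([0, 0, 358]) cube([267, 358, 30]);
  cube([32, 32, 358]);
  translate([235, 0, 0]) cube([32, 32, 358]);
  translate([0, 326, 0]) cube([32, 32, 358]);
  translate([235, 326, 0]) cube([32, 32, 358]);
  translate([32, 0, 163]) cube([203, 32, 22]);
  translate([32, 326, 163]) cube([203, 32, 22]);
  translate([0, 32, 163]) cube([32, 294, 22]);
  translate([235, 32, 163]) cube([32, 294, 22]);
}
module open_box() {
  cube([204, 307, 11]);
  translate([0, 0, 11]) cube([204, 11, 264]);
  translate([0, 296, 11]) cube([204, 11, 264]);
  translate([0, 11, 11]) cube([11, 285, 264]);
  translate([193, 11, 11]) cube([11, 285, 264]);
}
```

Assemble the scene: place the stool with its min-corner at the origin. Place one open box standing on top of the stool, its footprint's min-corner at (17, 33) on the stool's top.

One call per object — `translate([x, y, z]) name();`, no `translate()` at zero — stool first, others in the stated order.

stool();
translate([17, 33, 388]) open_box();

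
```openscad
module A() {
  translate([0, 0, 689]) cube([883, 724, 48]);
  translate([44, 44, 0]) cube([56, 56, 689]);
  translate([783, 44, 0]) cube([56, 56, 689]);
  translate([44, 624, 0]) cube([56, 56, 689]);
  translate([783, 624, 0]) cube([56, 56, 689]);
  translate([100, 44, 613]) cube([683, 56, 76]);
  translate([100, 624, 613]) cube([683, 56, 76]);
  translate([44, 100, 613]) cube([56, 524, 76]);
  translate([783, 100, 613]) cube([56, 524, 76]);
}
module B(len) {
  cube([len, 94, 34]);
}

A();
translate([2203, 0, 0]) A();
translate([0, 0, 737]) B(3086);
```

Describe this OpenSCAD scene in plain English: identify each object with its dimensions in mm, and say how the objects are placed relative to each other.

A is a table: top 883 mm (x) × 724 mm (y), 48 mm thick, upper face at z = 737 mm, on four 56×56 mm square legs, each inset 44 mm from the nearest pair of top edges, running from z = 0 to the bottom of the top. Four apron rails, 56 mm thick and 76 mm tall, run between adjacent legs with their top edges flush with the underside of the top and their outer faces flush with the legs' outer faces.

B is a rectangular beam 3086 mm long (x), 94 mm deep (y), 34 mm thick (z).

The beam spans the tops of two tables placed 1320 mm apart, resting at z = 737 mm.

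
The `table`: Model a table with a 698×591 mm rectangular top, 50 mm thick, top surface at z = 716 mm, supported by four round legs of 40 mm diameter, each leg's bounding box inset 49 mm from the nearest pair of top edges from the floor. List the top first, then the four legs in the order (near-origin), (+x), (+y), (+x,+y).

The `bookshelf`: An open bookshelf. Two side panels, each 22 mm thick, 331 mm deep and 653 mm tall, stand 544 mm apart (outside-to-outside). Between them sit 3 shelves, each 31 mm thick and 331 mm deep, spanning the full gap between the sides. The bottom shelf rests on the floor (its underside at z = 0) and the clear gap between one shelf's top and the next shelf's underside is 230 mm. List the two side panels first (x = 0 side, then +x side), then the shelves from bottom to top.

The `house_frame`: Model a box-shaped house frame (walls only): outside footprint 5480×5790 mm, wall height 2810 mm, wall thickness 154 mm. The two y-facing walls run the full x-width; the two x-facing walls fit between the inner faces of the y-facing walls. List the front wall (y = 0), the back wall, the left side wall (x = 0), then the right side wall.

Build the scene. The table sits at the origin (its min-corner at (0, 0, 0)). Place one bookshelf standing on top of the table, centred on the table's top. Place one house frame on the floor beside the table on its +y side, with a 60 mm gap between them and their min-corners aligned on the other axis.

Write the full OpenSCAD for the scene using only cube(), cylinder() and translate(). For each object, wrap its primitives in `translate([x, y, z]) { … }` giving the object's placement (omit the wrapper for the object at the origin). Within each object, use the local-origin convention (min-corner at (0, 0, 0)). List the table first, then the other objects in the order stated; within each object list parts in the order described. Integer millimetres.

translate([0, 0, 666]) cube([698, 591, 50]);
translate([69, 69, 0]) cylinder(h = 666, r = 20);
translate([629, 69, 0]) cylinder(h = 666, r = 20);
translate([69, 522, 0]) cylinder(h = 666, r = 20);
translate([629, 522, 0]) cylinder(h = 666, r = 20);
translate([77, 130, 716]) {
  cube([22, 331, 653]);
  translate([522, 0, 0]) cube([22, 331, 653]);
  translate([22, 0, 0]) cube([500, 331, 31]);
  translate([22, 0, 261]) cube([500, 331, 31]);
  translate([22, 0, 522]) cube([500, 331, 31]);
}
translate([0, 651, 0]) {
  cube([5480, 154, 2810]);
  translate([0, 5636, 0]) cube([5480, 154, 2810]);
  translate([0, 154, 0]) cube([154, 5482, 2810]);
  translate([5326, 154, 0]) cube([154, 5482, 2810]);
}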